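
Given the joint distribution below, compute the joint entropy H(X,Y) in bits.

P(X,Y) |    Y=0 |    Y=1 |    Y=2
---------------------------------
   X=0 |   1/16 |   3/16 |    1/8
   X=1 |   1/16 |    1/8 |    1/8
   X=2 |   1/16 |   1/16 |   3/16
3.0306 bits

Joint entropy is H(X,Y) = -Σ_{x,y} p(x,y) log p(x,y).

Summing over all non-zero entries:
H(X,Y) = -[1/16·log_2(1/16) + 3/16·log_2(3/16) + 1/8·log_2(1/8) + 1/16·log_2(1/16) + 1/8·log_2(1/8) + 1/8·log_2(1/8) + 1/16·log_2(1/16) + 1/16·log_2(1/16) + 3/16·log_2(3/16)]
H(X,Y) = 3.0306 bits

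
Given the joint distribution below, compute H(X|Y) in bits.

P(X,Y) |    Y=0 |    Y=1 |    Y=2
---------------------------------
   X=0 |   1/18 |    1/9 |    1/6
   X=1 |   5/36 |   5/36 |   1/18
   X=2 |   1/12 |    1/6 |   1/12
1.5035 bits

Using the chain rule: H(X|Y) = H(X,Y) - H(Y)

First, compute H(X,Y) = 3.0658 bits

Marginal P(Y) = (5/18, 5/12, 11/36)
H(Y) = 1.5622 bits

H(X|Y) = H(X,Y) - H(Y) = 3.0658 - 1.5622 = 1.5035 bits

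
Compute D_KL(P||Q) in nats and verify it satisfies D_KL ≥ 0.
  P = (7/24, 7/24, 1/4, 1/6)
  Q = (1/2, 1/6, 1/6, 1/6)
0.1074 nats

KL divergence satisfies the Gibbs inequality: D_KL(P||Q) ≥ 0 for all distributions P, Q.

D_KL(P||Q) = Σ p(x) log(p(x)/q(x))
Term by term:
  x=0: 7/24 × log_e[(7/24)/(1/2)] = -0.1572
  x=1: 7/24 × log_e[(7/24)/(1/6)] = 0.1632
  x=2: 1/4 × log_e[(1/4)/(1/6)] = 0.1014
  x=3: 1/6 × log_e[(1/6)/(1/6)] = 0.0000
D_KL(P||Q) = 0.1074 nats

D_KL(P||Q) = 0.1074 ≥ 0 ✓

This non-negativity is a fundamental property: relative entropy cannot be negative because it measures how different Q is from P.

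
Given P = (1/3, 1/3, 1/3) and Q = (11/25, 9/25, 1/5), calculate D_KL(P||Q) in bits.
0.0751 bits

KL divergence: D_KL(P||Q) = Σ p(x) log(p(x)/q(x))

Computing term by term:
  x=0: 1/3 × log_2[(1/3)/(11/25)] = 1/3 × -0.4005 = -0.1335
  x=1: 1/3 × log_2[(1/3)/(9/25)] = 1/3 × -0.1110 = -0.0370
  x=2: 1/3 × log_2[(1/3)/(1/5)] = 1/3 × 0.7370 = 0.2457

D_KL(P||Q) = 0.0751 bits

Note: KL divergence is always non-negative and equals 0 iff P = Q.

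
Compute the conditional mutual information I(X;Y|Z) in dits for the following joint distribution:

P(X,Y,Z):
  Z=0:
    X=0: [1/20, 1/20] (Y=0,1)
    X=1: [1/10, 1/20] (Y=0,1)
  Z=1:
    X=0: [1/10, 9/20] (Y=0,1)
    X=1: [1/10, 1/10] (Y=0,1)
0.0169 dits

Conditional mutual information: I(X;Y|Z) = H(X|Z) + H(Y|Z) - H(X,Y|Z)

H(Z) = 0.2442
H(X,Z) = 0.5062 → H(X|Z) = 0.2620
H(Y,Z) = 0.5062 → H(Y|Z) = 0.2620
H(X,Y,Z) = 0.7512 → H(X,Y|Z) = 0.5070

I(X;Y|Z) = 0.2620 + 0.2620 - 0.5070 = 0.0169 dits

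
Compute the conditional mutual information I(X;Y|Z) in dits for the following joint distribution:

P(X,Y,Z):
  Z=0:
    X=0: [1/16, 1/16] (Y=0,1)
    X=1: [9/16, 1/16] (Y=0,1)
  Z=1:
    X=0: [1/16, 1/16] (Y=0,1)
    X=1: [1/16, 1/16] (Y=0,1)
0.0209 dits

Conditional mutual information: I(X;Y|Z) = H(X|Z) + H(Y|Z) - H(X,Y|Z)

H(Z) = 0.2442
H(X,Z) = 0.4662 → H(X|Z) = 0.2220
H(Y,Z) = 0.4662 → H(Y|Z) = 0.2220
H(X,Y,Z) = 0.6674 → H(X,Y|Z) = 0.4231

I(X;Y|Z) = 0.2220 + 0.2220 - 0.4231 = 0.0209 dits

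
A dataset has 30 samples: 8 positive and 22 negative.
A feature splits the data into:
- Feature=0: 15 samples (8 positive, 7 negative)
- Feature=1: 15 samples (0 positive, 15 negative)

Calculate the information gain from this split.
0.3382 bits

Information Gain = H(Y) - H(Y|Feature)

Before split:
P(positive) = 8/30 = 0.2667
H(Y) = 0.8366 bits

After split:
Feature=0: H = 0.9968 bits (weight = 15/30)
Feature=1: H = 0.0000 bits (weight = 15/30)
H(Y|Feature) = (15/30)×0.9968 + (15/30)×0.0000 = 0.4984 bits

Information Gain = 0.8366 - 0.4984 = 0.3382 bits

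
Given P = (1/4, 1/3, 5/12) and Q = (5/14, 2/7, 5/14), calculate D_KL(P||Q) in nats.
0.0264 nats

KL divergence: D_KL(P||Q) = Σ p(x) log(p(x)/q(x))

Computing term by term:
  x=0: 1/4 × log_e[(1/4)/(5/14)] = 1/4 × -0.3567 = -0.0892
  x=1: 1/3 × log_e[(1/3)/(2/7)] = 1/3 × 0.1542 = 0.0514
  x=2: 5/12 × log_e[(5/12)/(5/14)] = 5/12 × 0.1542 = 0.0642

D_KL(P||Q) = 0.0264 nats

Note: KL divergence is always non-negative and equals 0 iff P = Q.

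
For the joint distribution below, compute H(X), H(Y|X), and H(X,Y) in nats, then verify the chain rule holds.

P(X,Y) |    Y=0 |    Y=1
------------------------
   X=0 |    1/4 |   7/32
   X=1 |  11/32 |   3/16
H(X,Y) = 1.3600, H(X) = 0.6912, H(Y|X) = 0.6688 (all in nats)

Chain rule: H(X,Y) = H(X) + H(Y|X)

Left side — joint entropy directly:
H(X,Y) = -Σ p(x,y) log p(x,y) = 1.3600 nats

Right side — compute H(Y|X) from the conditional distributions:
P(X) = (15/32, 17/32), so H(X) = 0.6912 nats
H(Y|X) = Σ_x P(X=x) · H(Y|X=x):
  P(Y|X=0) = (8/15, 7/15), H(Y|X=0) = 0.6909, weight P(X=0) = 15/32
  P(Y|X=1) = (11/17, 6/17), H(Y|X=1) = 0.6492, weight P(X=1) = 17/32
H(Y|X) = 0.6688 nats

H(X) + H(Y|X) = 0.6912 + 0.6688 = 1.3600 nats

Both sides equal 1.3600 nats. ✓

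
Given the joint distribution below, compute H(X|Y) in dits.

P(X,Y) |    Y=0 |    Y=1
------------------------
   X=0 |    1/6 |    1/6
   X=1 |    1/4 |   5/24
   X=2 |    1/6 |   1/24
0.4441 dits

Using the chain rule: H(X|Y) = H(X,Y) - H(Y)

First, compute H(X,Y) = 0.7390 dits

Marginal P(Y) = (7/12, 5/12)
H(Y) = 0.2950 dits

H(X|Y) = H(X,Y) - H(Y) = 0.7390 - 0.2950 = 0.4441 dits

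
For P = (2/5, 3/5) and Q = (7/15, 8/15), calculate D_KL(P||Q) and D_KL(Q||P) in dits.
D_KL(P||Q) = 0.0039, D_KL(Q||P) = 0.0040

KL divergence is not symmetric: D_KL(P||Q) ≠ D_KL(Q||P) in general.

D_KL(P||Q) = 0.0039 dits
D_KL(Q||P) = 0.0040 dits

No, they are not equal!

This asymmetry is why KL divergence is not a true distance metric.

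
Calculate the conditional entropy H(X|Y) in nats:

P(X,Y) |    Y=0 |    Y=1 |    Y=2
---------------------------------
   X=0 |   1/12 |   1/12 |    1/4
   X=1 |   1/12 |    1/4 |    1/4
0.6495 nats

Using the chain rule: H(X|Y) = H(X,Y) - H(Y)

First, compute H(X,Y) = 1.6609 nats

Marginal P(Y) = (1/6, 1/3, 1/2)
H(Y) = 1.0114 nats

H(X|Y) = H(X,Y) - H(Y) = 1.6609 - 1.0114 = 0.6495 nats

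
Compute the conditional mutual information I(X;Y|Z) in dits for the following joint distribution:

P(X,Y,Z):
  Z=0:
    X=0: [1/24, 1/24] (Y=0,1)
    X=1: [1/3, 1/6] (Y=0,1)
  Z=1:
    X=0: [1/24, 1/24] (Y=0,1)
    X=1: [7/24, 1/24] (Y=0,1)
0.0127 dits

Conditional mutual information: I(X;Y|Z) = H(X|Z) + H(Y|Z) - H(X,Y|Z)

H(Z) = 0.2950
H(X,Z) = 0.4894 → H(X|Z) = 0.1944
H(Y,Z) = 0.5506 → H(Y|Z) = 0.2557
H(X,Y,Z) = 0.7324 → H(X,Y|Z) = 0.4374

I(X;Y|Z) = 0.1944 + 0.2557 - 0.4374 = 0.0127 dits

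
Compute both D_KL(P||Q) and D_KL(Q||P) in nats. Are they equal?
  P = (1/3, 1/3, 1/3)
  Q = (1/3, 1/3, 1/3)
D_KL(P||Q) = 0.0000, D_KL(Q||P) = 0.0000

KL divergence is not symmetric: D_KL(P||Q) ≠ D_KL(Q||P) in general.

D_KL(P||Q) = 0.0000 nats
D_KL(Q||P) = 0.0000 nats

In this case they happen to be equal (to 4 decimal places).

This asymmetry is why KL divergence is not a true distance metric.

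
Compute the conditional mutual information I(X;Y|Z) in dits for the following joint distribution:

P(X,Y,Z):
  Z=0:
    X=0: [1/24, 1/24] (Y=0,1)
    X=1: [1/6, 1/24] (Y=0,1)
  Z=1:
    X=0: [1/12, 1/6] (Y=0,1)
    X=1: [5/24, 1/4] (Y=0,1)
0.0076 dits

Conditional mutual information: I(X;Y|Z) = H(X|Z) + H(Y|Z) - H(X,Y|Z)

H(Z) = 0.2622
H(X,Z) = 0.5377 → H(X|Z) = 0.2755
H(Y,Z) = 0.5464 → H(Y|Z) = 0.2842
H(X,Y,Z) = 0.8143 → H(X,Y|Z) = 0.5521

I(X;Y|Z) = 0.2755 + 0.2842 - 0.5521 = 0.0076 dits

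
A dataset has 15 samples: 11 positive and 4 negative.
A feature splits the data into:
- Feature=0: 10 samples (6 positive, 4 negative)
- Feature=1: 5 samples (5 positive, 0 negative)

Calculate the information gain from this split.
0.1893 bits

Information Gain = H(Y) - H(Y|Feature)

Before split:
P(positive) = 11/15 = 0.7333
H(Y) = 0.8366 bits

After split:
Feature=0: H = 0.9710 bits (weight = 10/15)
Feature=1: H = 0.0000 bits (weight = 5/15)
H(Y|Feature) = (10/15)×0.9710 + (5/15)×0.0000 = 0.6473 bits

Information Gain = 0.8366 - 0.6473 = 0.1893 bits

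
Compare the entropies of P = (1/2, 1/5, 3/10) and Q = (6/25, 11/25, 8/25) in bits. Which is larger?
Q

Computing entropies in bits:
H(P) = 1.4855
H(Q) = 1.5413

Distribution Q has higher entropy.

Intuition: The distribution closer to uniform (more spread out) has higher entropy.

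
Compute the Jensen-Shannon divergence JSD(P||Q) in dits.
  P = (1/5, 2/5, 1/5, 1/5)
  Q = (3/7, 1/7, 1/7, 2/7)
0.0257 dits

Jensen-Shannon divergence is:
JSD(P||Q) = 0.5 × D_KL(P||M) + 0.5 × D_KL(Q||M)
where M = 0.5 × (P + Q) is the mixture distribution.

M = 0.5 × (1/5, 2/5, 1/5, 1/5) + 0.5 × (3/7, 1/7, 1/7, 2/7) = (11/35, 0.271429, 6/35, 0.242857)

D_KL(P||M) = 0.0246 dits
D_KL(Q||M) = 0.0268 dits

JSD(P||Q) = 0.5 × 0.0246 + 0.5 × 0.0268 = 0.0257 dits

Unlike KL divergence, JSD is symmetric and bounded: 0 ≤ JSD ≤ log(2).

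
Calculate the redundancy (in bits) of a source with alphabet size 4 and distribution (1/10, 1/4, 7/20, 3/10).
0.1166 bits

Redundancy measures how far a source is from maximum entropy:
R = H_max - H(X)

Maximum entropy for 4 symbols: H_max = log_2(4) = 2.0000 bits
Actual entropy: H(X) = 1.8834 bits
Redundancy: R = 2.0000 - 1.8834 = 0.1166 bits

This redundancy represents potential for compression: the source could be compressed by 0.1166 bits per symbol.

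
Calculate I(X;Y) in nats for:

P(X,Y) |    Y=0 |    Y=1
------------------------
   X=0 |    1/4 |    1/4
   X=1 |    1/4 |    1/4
0.0000 nats

Mutual information: I(X;Y) = H(X) + H(Y) - H(X,Y)

Marginals:
P(X) = (1/2, 1/2), H(X) = 0.6931 nats
P(Y) = (1/2, 1/2), H(Y) = 0.6931 nats

Joint entropy: H(X,Y) = 1.3863 nats

I(X;Y) = 0.6931 + 0.6931 - 1.3863 = 0.0000 nats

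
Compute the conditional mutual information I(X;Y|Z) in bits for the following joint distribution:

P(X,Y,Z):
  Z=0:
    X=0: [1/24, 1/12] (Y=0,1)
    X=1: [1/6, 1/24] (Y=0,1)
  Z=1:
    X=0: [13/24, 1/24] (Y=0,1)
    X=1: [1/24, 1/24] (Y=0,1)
0.1154 bits

Conditional mutual information: I(X;Y|Z) = H(X|Z) + H(Y|Z) - H(X,Y|Z)

H(Z) = 0.9183
H(X,Z) = 1.5988 → H(X|Z) = 0.6805
H(Y,Z) = 1.5988 → H(Y|Z) = 0.6805
H(X,Y,Z) = 2.1639 → H(X,Y|Z) = 1.2456

I(X;Y|Z) = 0.6805 + 0.6805 - 1.2456 = 0.1154 bits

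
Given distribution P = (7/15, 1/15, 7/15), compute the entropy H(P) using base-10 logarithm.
0.3873 dits

Shannon entropy is H(X) = -Σ p(x) log p(x).

For P = (7/15, 1/15, 7/15):
H = -7/15 × log_10(7/15) -1/15 × log_10(1/15) -7/15 × log_10(7/15)
H = 0.3873 dits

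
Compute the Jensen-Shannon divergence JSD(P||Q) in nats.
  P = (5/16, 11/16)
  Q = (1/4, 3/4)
0.0024 nats

Jensen-Shannon divergence is:
JSD(P||Q) = 0.5 × D_KL(P||M) + 0.5 × D_KL(Q||M)
where M = 0.5 × (P + Q) is the mixture distribution.

M = 0.5 × (5/16, 11/16) + 0.5 × (1/4, 3/4) = (9/32, 23/32)

D_KL(P||M) = 0.0024 nats
D_KL(Q||M) = 0.0025 nats

JSD(P||Q) = 0.5 × 0.0024 + 0.5 × 0.0025 = 0.0024 nats

Unlike KL divergence, JSD is symmetric and bounded: 0 ≤ JSD ≤ log(2).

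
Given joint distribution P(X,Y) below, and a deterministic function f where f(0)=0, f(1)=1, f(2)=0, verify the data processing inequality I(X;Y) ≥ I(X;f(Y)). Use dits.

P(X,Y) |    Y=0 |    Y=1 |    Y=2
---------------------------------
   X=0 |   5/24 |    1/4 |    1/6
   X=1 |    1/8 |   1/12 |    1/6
I(X;Y) = 0.0098, I(X;f(Y)) = 0.0075, inequality holds: 0.0098 ≥ 0.0075

Data Processing Inequality: For any Markov chain X → Y → Z, we have I(X;Y) ≥ I(X;Z).

Here Z = f(Y) is a deterministic function of Y, forming X → Y → Z.

Original I(X;Y) = 0.0098 dits

After applying f:
P(X,Z) where Z=f(Y):
- P(X,Z=0) = P(X,Y=0) + P(X,Y=2)
- P(X,Z=1) = P(X,Y=1)

I(X;Z) = I(X;f(Y)) = 0.0075 dits

Verification: 0.0098 ≥ 0.0075 ✓

Information cannot be created by processing; the function f can only lose information about X.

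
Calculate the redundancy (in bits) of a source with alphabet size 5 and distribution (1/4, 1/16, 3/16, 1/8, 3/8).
0.2135 bits

Redundancy measures how far a source is from maximum entropy:
R = H_max - H(X)

Maximum entropy for 5 symbols: H_max = log_2(5) = 2.3219 bits
Actual entropy: H(X) = 2.1085 bits
Redundancy: R = 2.3219 - 2.1085 = 0.2135 bits

This redundancy represents potential for compression: the source could be compressed by 0.2135 bits per symbol.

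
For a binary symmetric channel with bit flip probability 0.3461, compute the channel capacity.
0.0695 bits

For a binary symmetric channel (BSC) with error probability p:
Capacity C = 1 - H(p) bits per symbol

where H(p) = -p log₂(p) - (1-p) log₂(1-p) is the binary entropy function.

H(0.3461) = 0.9305 bits
C = 1 - 0.9305 = 0.0695 bits per symbol

This means we can reliably transmit up to 0.0695 bits of information per channel use.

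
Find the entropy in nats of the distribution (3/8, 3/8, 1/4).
1.0822 nats

Shannon entropy is H(X) = -Σ p(x) log p(x).

For P = (3/8, 3/8, 1/4):
H = -3/8 × log_e(3/8) -3/8 × log_e(3/8) -1/4 × log_e(1/4)
H = 1.0822 nats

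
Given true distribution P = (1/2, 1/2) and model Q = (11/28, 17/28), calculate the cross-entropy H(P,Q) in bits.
1.0339 bits

Cross-entropy: H(P,Q) = -Σ p(x) log q(x)

Alternatively: H(P,Q) = H(P) + D_KL(P||Q)
H(P) = 1.0000 bits
D_KL(P||Q) = 0.0339 bits

H(P,Q) = 1.0000 + 0.0339 = 1.0339 bits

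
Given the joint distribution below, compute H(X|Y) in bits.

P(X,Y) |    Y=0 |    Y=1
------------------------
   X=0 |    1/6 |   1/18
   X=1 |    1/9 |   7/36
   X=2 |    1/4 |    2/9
1.4585 bits

Using the chain rule: H(X|Y) = H(X,Y) - H(Y)

First, compute H(X,Y) = 2.4563 bits

Marginal P(Y) = (19/36, 17/36)
H(Y) = 0.9978 bits

H(X|Y) = H(X,Y) - H(Y) = 2.4563 - 0.9978 = 1.4585 bits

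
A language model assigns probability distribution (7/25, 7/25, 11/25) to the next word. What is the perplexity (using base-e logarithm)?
2.9273

Perplexity is e^H (or exp(H) for natural log).

First, H = -Σ p log p = 1.0741 nats
Perplexity = e^1.0741 = 2.9273

Interpretation: The model's uncertainty is equivalent to choosing uniformly among 2.9 options.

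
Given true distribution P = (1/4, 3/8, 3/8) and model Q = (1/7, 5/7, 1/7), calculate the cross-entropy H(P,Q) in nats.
1.3424 nats

Cross-entropy: H(P,Q) = -Σ p(x) log q(x)

Alternatively: H(P,Q) = H(P) + D_KL(P||Q)
H(P) = 1.0822 nats
D_KL(P||Q) = 0.2602 nats

H(P,Q) = 1.0822 + 0.2602 = 1.3424 nats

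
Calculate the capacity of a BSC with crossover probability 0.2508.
0.1875 bits

For a binary symmetric channel (BSC) with error probability p:
Capacity C = 1 - H(p) bits per symbol

where H(p) = -p log₂(p) - (1-p) log₂(1-p) is the binary entropy function.

H(0.2508) = 0.8125 bits
C = 1 - 0.8125 = 0.1875 bits per symbol

This means we can reliably transmit up to 0.1875 bits of information per channel use.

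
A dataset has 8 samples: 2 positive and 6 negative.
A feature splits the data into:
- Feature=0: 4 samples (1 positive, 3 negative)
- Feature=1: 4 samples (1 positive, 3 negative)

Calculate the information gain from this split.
0.0000 bits

Information Gain = H(Y) - H(Y|Feature)

Before split:
P(positive) = 2/8 = 0.2500
H(Y) = 0.8113 bits

After split:
Feature=0: H = 0.8113 bits (weight = 4/8)
Feature=1: H = 0.8113 bits (weight = 4/8)
H(Y|Feature) = (4/8)×0.8113 + (4/8)×0.8113 = 0.8113 bits

Information Gain = 0.8113 - 0.8113 = 0.0000 bits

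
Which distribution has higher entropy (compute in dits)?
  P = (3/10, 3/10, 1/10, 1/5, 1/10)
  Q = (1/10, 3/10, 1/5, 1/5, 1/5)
Q

Computing entropies in dits:
H(P) = 0.6535
H(Q) = 0.6762

Distribution Q has higher entropy.

Intuition: The distribution closer to uniform (more spread out) has higher entropy.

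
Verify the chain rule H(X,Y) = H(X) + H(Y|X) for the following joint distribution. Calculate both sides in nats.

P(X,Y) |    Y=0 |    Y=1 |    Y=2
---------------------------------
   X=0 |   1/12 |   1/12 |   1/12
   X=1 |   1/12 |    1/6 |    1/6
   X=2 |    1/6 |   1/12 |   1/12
H(X,Y) = 2.1383, H(X) = 1.0776, H(Y|X) = 1.0608 (all in nats)

Chain rule: H(X,Y) = H(X) + H(Y|X)

Left side — joint entropy directly:
H(X,Y) = -Σ p(x,y) log p(x,y) = 2.1383 nats

Right side — compute H(Y|X) from the conditional distributions:
P(X) = (1/4, 5/12, 1/3), so H(X) = 1.0776 nats
H(Y|X) = Σ_x P(X=x) · H(Y|X=x):
  P(Y|X=0) = (1/3, 1/3, 1/3), H(Y|X=0) = 1.0986, weight P(X=0) = 1/4
  P(Y|X=1) = (1/5, 2/5, 2/5), H(Y|X=1) = 1.0549, weight P(X=1) = 5/12
  P(Y|X=2) = (1/2, 1/4, 1/4), H(Y|X=2) = 1.0397, weight P(X=2) = 1/3
H(Y|X) = 1.0608 nats

H(X) + H(Y|X) = 1.0776 + 1.0608 = 2.1383 nats

Both sides equal 2.1383 nats. ✓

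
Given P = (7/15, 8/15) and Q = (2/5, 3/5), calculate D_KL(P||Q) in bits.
0.0132 bits

KL divergence: D_KL(P||Q) = Σ p(x) log(p(x)/q(x))

Computing term by term:
  x=0: 7/15 × log_2[(7/15)/(2/5)] = 7/15 × 0.2224 = 0.1038
  x=1: 8/15 × log_2[(8/15)/(3/5)] = 8/15 × -0.1699 = -0.0906

D_KL(P||Q) = 0.0132 bits

Note: KL divergence is always non-negative and equals 0 iff P = Q.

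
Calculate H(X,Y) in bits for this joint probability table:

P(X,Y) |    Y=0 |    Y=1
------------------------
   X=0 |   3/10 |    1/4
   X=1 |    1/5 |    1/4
1.9855 bits

Joint entropy is H(X,Y) = -Σ_{x,y} p(x,y) log p(x,y).

Summing over all non-zero entries:
H(X,Y) = -[3/10·log_2(3/10) + 1/4·log_2(1/4) + 1/5·log_2(1/5) + 1/4·log_2(1/4)]
H(X,Y) = 1.9855 bits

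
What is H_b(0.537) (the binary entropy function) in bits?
0.9960 bits

The binary entropy function is:
H(p) = -p log(p) - (1-p) log(1-p)

H(0.537) = -0.537 × log_2(0.537) - 0.463 × log_2(0.463)
H(0.537) = 0.9960 bits

Note: Binary entropy is maximized at p=0.5 (H=1 bit) and minimized at p=0 or p=1 (H=0).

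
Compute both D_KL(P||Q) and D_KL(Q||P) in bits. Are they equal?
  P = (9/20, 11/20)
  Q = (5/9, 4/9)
D_KL(P||Q) = 0.0323, D_KL(Q||P) = 0.0323

KL divergence is not symmetric: D_KL(P||Q) ≠ D_KL(Q||P) in general.

D_KL(P||Q) = 0.0323 bits
D_KL(Q||P) = 0.0323 bits

In this case they happen to be equal (to 4 decimal places).

This asymmetry is why KL divergence is not a true distance metric.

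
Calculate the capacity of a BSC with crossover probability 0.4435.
0.0092 bits

For a binary symmetric channel (BSC) with error probability p:
Capacity C = 1 - H(p) bits per symbol

where H(p) = -p log₂(p) - (1-p) log₂(1-p) is the binary entropy function.

H(0.4435) = 0.9908 bits
C = 1 - 0.9908 = 0.0092 bits per symbol

This means we can reliably transmit up to 0.0092 bits of information per channel use.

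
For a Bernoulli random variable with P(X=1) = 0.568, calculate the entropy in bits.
0.9866 bits

The binary entropy function is:
H(p) = -p log(p) - (1-p) log(1-p)

H(0.568) = -0.568 × log_2(0.568) - 0.432 × log_2(0.432)
H(0.568) = 0.9866 bits

Note: Binary entropy is maximized at p=0.5 (H=1 bit) and minimized at p=0 or p=1 (H=0).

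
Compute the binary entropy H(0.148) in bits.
0.6048 bits

The binary entropy function is:
H(p) = -p log(p) - (1-p) log(1-p)

H(0.148) = -0.148 × log_2(0.148) - 0.852 × log_2(0.852)
H(0.148) = 0.6048 bits

Note: Binary entropy is maximized at p=0.5 (H=1 bit) and minimized at p=0 or p=1 (H=0).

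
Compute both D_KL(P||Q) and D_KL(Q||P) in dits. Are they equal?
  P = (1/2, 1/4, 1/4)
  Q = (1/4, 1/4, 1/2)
D_KL(P||Q) = 0.0753, D_KL(Q||P) = 0.0753

KL divergence is not symmetric: D_KL(P||Q) ≠ D_KL(Q||P) in general.

D_KL(P||Q) = 0.0753 dits
D_KL(Q||P) = 0.0753 dits

In this case they happen to be equal (to 4 decimal places).

This asymmetry is why KL divergence is not a true distance metric.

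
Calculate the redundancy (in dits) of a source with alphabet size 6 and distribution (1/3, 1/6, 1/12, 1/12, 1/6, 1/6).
0.0502 dits

Redundancy measures how far a source is from maximum entropy:
R = H_max - H(X)

Maximum entropy for 6 symbols: H_max = log_10(6) = 0.7782 dits
Actual entropy: H(X) = 0.7280 dits
Redundancy: R = 0.7782 - 0.7280 = 0.0502 dits

This redundancy represents potential for compression: the source could be compressed by 0.0502 dits per symbol.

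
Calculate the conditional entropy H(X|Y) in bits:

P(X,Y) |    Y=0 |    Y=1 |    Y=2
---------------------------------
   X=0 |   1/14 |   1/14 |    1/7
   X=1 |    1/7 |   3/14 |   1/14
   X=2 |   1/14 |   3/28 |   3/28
1.4844 bits

Using the chain rule: H(X|Y) = H(X,Y) - H(Y)

First, compute H(X,Y) = 3.0567 bits

Marginal P(Y) = (2/7, 11/28, 9/28)
H(Y) = 1.5722 bits

H(X|Y) = H(X,Y) - H(Y) = 3.0567 - 1.5722 = 1.4844 bits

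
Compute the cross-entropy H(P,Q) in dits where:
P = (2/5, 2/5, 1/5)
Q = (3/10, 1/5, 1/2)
0.5489 dits

Cross-entropy: H(P,Q) = -Σ p(x) log q(x)

Alternatively: H(P,Q) = H(P) + D_KL(P||Q)
H(P) = 0.4581 dits
D_KL(P||Q) = 0.0908 dits

H(P,Q) = 0.4581 + 0.0908 = 0.5489 dits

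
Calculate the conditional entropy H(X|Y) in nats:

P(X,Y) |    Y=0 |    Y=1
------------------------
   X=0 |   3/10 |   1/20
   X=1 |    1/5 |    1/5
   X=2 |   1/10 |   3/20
0.9966 nats

Using the chain rule: H(X|Y) = H(X,Y) - H(Y)

First, compute H(X,Y) = 1.6696 nats

Marginal P(Y) = (3/5, 2/5)
H(Y) = 0.6730 nats

H(X|Y) = H(X,Y) - H(Y) = 1.6696 - 0.6730 = 0.9966 nats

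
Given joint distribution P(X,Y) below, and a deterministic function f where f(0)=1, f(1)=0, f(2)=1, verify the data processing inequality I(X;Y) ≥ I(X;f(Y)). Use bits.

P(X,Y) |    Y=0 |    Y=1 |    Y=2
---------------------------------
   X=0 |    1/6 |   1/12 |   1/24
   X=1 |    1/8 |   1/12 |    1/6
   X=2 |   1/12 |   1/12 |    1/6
I(X;Y) = 0.0852, I(X;f(Y)) = 0.0025, inequality holds: 0.0852 ≥ 0.0025

Data Processing Inequality: For any Markov chain X → Y → Z, we have I(X;Y) ≥ I(X;Z).

Here Z = f(Y) is a deterministic function of Y, forming X → Y → Z.

Original I(X;Y) = 0.0852 bits

After applying f:
P(X,Z) where Z=f(Y):
- P(X,Z=0) = P(X,Y=1)
- P(X,Z=1) = P(X,Y=0) + P(X,Y=2)

I(X;Z) = I(X;f(Y)) = 0.0025 bits

Verification: 0.0852 ≥ 0.0025 ✓

Information cannot be created by processing; the function f can only lose information about X.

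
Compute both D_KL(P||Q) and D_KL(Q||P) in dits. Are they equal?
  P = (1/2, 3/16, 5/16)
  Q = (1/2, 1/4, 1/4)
D_KL(P||Q) = 0.0069, D_KL(Q||P) = 0.0070

KL divergence is not symmetric: D_KL(P||Q) ≠ D_KL(Q||P) in general.

D_KL(P||Q) = 0.0069 dits
D_KL(Q||P) = 0.0070 dits

No, they are not equal!

This asymmetry is why KL divergence is not a true distance metric.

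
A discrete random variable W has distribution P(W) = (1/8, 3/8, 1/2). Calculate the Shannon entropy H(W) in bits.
1.4056 bits

Shannon entropy is H(X) = -Σ p(x) log p(x).

For P = (1/8, 3/8, 1/2):
H = -1/8 × log_2(1/8) -3/8 × log_2(3/8) -1/2 × log_2(1/2)
H = 1.4056 bits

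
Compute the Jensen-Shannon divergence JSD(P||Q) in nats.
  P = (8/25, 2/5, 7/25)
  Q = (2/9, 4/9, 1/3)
0.0062 nats

Jensen-Shannon divergence is:
JSD(P||Q) = 0.5 × D_KL(P||M) + 0.5 × D_KL(Q||M)
where M = 0.5 × (P + Q) is the mixture distribution.

M = 0.5 × (8/25, 2/5, 7/25) + 0.5 × (2/9, 4/9, 1/3) = (0.271111, 0.422222, 0.306667)

D_KL(P||M) = 0.0060 nats
D_KL(Q||M) = 0.0064 nats

JSD(P||Q) = 0.5 × 0.0060 + 0.5 × 0.0064 = 0.0062 nats

Unlike KL divergence, JSD is symmetric and bounded: 0 ≤ JSD ≤ log(2).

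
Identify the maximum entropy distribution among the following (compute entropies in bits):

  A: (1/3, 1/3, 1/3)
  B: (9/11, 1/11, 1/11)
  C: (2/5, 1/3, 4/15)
A

For a discrete distribution over n outcomes, entropy is maximized by the uniform distribution.

Computing entropies:
H(A) = 1.5850 bits
H(B) = 0.8659 bits
H(C) = 1.5656 bits

The uniform distribution (where all probabilities equal 1/3) achieves the maximum entropy of log_2(3) = 1.5850 bits.

Distribution A has the highest entropy.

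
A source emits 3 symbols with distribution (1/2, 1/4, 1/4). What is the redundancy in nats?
0.0589 nats

Redundancy measures how far a source is from maximum entropy:
R = H_max - H(X)

Maximum entropy for 3 symbols: H_max = log_e(3) = 1.0986 nats
Actual entropy: H(X) = 1.0397 nats
Redundancy: R = 1.0986 - 1.0397 = 0.0589 nats

This redundancy represents potential for compression: the source could be compressed by 0.0589 nats per symbol.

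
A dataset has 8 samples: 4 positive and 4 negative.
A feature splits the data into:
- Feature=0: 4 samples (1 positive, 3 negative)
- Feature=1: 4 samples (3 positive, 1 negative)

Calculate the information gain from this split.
0.1887 bits

Information Gain = H(Y) - H(Y|Feature)

Before split:
P(positive) = 4/8 = 0.5000
H(Y) = 1.0000 bits

After split:
Feature=0: H = 0.8113 bits (weight = 4/8)
Feature=1: H = 0.8113 bits (weight = 4/8)
H(Y|Feature) = (4/8)×0.8113 + (4/8)×0.8113 = 0.8113 bits

Information Gain = 1.0000 - 0.8113 = 0.1887 bits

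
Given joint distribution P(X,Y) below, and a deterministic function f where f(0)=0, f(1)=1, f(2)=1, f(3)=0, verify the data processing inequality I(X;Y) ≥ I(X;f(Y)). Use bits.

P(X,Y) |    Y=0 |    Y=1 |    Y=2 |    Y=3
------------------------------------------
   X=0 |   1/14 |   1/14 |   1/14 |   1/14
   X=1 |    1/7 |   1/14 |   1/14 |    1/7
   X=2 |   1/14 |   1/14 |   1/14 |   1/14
I(X;Y) = 0.0202, I(X;f(Y)) = 0.0202, inequality holds: 0.0202 ≥ 0.0202

Data Processing Inequality: For any Markov chain X → Y → Z, we have I(X;Y) ≥ I(X;Z).

Here Z = f(Y) is a deterministic function of Y, forming X → Y → Z.

Original I(X;Y) = 0.0202 bits

After applying f:
P(X,Z) where Z=f(Y):
- P(X,Z=0) = P(X,Y=0) + P(X,Y=3)
- P(X,Z=1) = P(X,Y=1) + P(X,Y=2)

I(X;Z) = I(X;f(Y)) = 0.0202 bits

Verification: 0.0202 ≥ 0.0202 ✓

Information cannot be created by processing; the function f can only lose information about X.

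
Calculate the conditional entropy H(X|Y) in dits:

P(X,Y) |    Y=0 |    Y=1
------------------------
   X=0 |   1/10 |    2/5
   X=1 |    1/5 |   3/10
0.2905 dits

Using the chain rule: H(X|Y) = H(X,Y) - H(Y)

First, compute H(X,Y) = 0.5558 dits

Marginal P(Y) = (3/10, 7/10)
H(Y) = 0.2653 dits

H(X|Y) = H(X,Y) - H(Y) = 0.5558 - 0.2653 = 0.2905 dits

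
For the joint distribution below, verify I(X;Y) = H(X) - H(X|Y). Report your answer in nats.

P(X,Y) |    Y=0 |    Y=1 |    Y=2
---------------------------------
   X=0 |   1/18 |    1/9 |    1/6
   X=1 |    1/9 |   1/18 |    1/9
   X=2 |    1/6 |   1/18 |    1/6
I(X;Y) = 0.0402 nats

Mutual information has multiple equivalent forms:
- I(X;Y) = H(X) - H(X|Y)
- I(X;Y) = H(Y) - H(Y|X)
- I(X;Y) = H(X) + H(Y) - H(X,Y)

Computing all quantities:
H(X) = 1.0893, H(Y) = 1.0609, H(X,Y) = 2.1100
H(X|Y) = 1.0492, H(Y|X) = 1.0207

Verification:
H(X) - H(X|Y) = 1.0893 - 1.0492 = 0.0402
H(Y) - H(Y|X) = 1.0609 - 1.0207 = 0.0402
H(X) + H(Y) - H(X,Y) = 1.0893 + 1.0609 - 2.1100 = 0.0402

All forms give I(X;Y) = 0.0402 nats. ✓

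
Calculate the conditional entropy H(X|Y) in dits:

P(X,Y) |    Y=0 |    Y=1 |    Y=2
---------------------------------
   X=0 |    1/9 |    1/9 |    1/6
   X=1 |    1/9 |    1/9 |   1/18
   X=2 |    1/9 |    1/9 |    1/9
0.4645 dits

Using the chain rule: H(X|Y) = H(X,Y) - H(Y)

First, compute H(X,Y) = 0.9416 dits

Marginal P(Y) = (1/3, 1/3, 1/3)
H(Y) = 0.4771 dits

H(X|Y) = H(X,Y) - H(Y) = 0.9416 - 0.4771 = 0.4645 dits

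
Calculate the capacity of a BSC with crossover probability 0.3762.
0.0447 bits

For a binary symmetric channel (BSC) with error probability p:
Capacity C = 1 - H(p) bits per symbol

where H(p) = -p log₂(p) - (1-p) log₂(1-p) is the binary entropy function.

H(0.3762) = 0.9553 bits
C = 1 - 0.9553 = 0.0447 bits per symbol

This means we can reliably transmit up to 0.0447 bits of information per channel use.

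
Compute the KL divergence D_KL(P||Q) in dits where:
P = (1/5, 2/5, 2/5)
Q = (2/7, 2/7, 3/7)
0.0155 dits

KL divergence: D_KL(P||Q) = Σ p(x) log(p(x)/q(x))

Computing term by term:
  x=0: 1/5 × log_10[(1/5)/(2/7)] = 1/5 × -0.1549 = -0.0310
  x=1: 2/5 × log_10[(2/5)/(2/7)] = 2/5 × 0.1461 = 0.0585
  x=2: 2/5 × log_10[(2/5)/(3/7)] = 2/5 × -0.0300 = -0.0120

D_KL(P||Q) = 0.0155 dits

Note: KL divergence is always non-negative and equals 0 iff P = Q.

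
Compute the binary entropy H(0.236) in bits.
0.7883 bits

The binary entropy function is:
H(p) = -p log(p) - (1-p) log(1-p)

H(0.236) = -0.236 × log_2(0.236) - 0.764 × log_2(0.764)
H(0.236) = 0.7883 bits

Note: Binary entropy is maximized at p=0.5 (H=1 bit) and minimized at p=0 or p=1 (H=0).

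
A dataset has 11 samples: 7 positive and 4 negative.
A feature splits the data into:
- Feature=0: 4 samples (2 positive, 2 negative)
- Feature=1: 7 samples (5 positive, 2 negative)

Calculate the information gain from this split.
0.0328 bits

Information Gain = H(Y) - H(Y|Feature)

Before split:
P(positive) = 7/11 = 0.6364
H(Y) = 0.9457 bits

After split:
Feature=0: H = 1.0000 bits (weight = 4/11)
Feature=1: H = 0.8631 bits (weight = 7/11)
H(Y|Feature) = (4/11)×1.0000 + (7/11)×0.8631 = 0.9129 bits

Information Gain = 0.9457 - 0.9129 = 0.0328 bits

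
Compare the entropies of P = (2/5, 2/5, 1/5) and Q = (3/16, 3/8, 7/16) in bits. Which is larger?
P

Computing entropies in bits:
H(P) = 1.5219
H(Q) = 1.5052

Distribution P has higher entropy.

Intuition: The distribution closer to uniform (more spread out) has higher entropy.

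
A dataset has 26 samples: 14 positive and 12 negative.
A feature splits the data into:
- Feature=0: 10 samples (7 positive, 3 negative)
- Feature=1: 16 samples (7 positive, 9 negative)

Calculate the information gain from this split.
0.0483 bits

Information Gain = H(Y) - H(Y|Feature)

Before split:
P(positive) = 14/26 = 0.5385
H(Y) = 0.9957 bits

After split:
Feature=0: H = 0.8813 bits (weight = 10/26)
Feature=1: H = 0.9887 bits (weight = 16/26)
H(Y|Feature) = (10/26)×0.8813 + (16/26)×0.9887 = 0.9474 bits

Information Gain = 0.9957 - 0.9474 = 0.0483 bits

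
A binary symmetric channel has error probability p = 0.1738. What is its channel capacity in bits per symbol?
0.3337 bits

For a binary symmetric channel (BSC) with error probability p:
Capacity C = 1 - H(p) bits per symbol

where H(p) = -p log₂(p) - (1-p) log₂(1-p) is the binary entropy function.

H(0.1738) = 0.6663 bits
C = 1 - 0.6663 = 0.3337 bits per symbol

This means we can reliably transmit up to 0.3337 bits of information per channel use.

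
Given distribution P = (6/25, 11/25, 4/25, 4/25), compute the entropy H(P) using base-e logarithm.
1.2902 nats

Shannon entropy is H(X) = -Σ p(x) log p(x).

For P = (6/25, 11/25, 4/25, 4/25):
H = -6/25 × log_e(6/25) -11/25 × log_e(11/25) -4/25 × log_e(4/25) -4/25 × log_e(4/25)
H = 1.2902 nats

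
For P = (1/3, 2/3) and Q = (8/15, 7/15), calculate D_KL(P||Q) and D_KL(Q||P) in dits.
D_KL(P||Q) = 0.0352, D_KL(Q||P) = 0.0366

KL divergence is not symmetric: D_KL(P||Q) ≠ D_KL(Q||P) in general.

D_KL(P||Q) = 0.0352 dits
D_KL(Q||P) = 0.0366 dits

No, they are not equal!

This asymmetry is why KL divergence is not a true distance metric.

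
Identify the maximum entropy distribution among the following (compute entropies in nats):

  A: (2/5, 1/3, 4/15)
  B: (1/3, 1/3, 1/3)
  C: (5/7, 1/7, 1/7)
B

For a discrete distribution over n outcomes, entropy is maximized by the uniform distribution.

Computing entropies:
H(A) = 1.0852 nats
H(B) = 1.0986 nats
H(C) = 0.7963 nats

The uniform distribution (where all probabilities equal 1/3) achieves the maximum entropy of log_e(3) = 1.0986 nats.

Distribution B has the highest entropy.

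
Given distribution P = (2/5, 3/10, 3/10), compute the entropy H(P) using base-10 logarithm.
0.4729 dits

Shannon entropy is H(X) = -Σ p(x) log p(x).

For P = (2/5, 3/10, 3/10):
H = -2/5 × log_10(2/5) -3/10 × log_10(3/10) -3/10 × log_10(3/10)
H = 0.4729 dits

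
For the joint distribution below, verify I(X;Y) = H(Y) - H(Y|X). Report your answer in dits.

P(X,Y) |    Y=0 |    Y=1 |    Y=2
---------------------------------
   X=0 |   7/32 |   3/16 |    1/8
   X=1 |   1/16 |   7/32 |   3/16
I(X;Y) = 0.0224 dits

Mutual information has multiple equivalent forms:
- I(X;Y) = H(X) - H(X|Y)
- I(X;Y) = H(Y) - H(Y|X)
- I(X;Y) = H(X) + H(Y) - H(X,Y)

Computing all quantities:
H(X) = 0.3002, H(Y) = 0.4717, H(X,Y) = 0.7495
H(X|Y) = 0.2778, H(Y|X) = 0.4494

Verification:
H(X) - H(X|Y) = 0.3002 - 0.2778 = 0.0224
H(Y) - H(Y|X) = 0.4717 - 0.4494 = 0.0224
H(X) + H(Y) - H(X,Y) = 0.3002 + 0.4717 - 0.7495 = 0.0224

All forms give I(X;Y) = 0.0224 dits. ✓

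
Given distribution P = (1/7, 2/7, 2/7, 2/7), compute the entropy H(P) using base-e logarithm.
1.3518 nats

Shannon entropy is H(X) = -Σ p(x) log p(x).

For P = (1/7, 2/7, 2/7, 2/7):
H = -1/7 × log_e(1/7) -2/7 × log_e(2/7) -2/7 × log_e(2/7) -2/7 × log_e(2/7)
H = 1.3518 nats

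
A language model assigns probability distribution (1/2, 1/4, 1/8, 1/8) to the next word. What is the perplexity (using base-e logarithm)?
3.3636

Perplexity is e^H (or exp(H) for natural log).

First, H = -Σ p log p = 1.2130 nats
Perplexity = e^1.2130 = 3.3636

Interpretation: The model's uncertainty is equivalent to choosing uniformly among 3.4 options.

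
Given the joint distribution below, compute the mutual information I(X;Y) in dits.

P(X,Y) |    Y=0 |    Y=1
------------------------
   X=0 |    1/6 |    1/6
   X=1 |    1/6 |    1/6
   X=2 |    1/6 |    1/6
0.0000 dits

Mutual information: I(X;Y) = H(X) + H(Y) - H(X,Y)

Marginals:
P(X) = (1/3, 1/3, 1/3), H(X) = 0.4771 dits
P(Y) = (1/2, 1/2), H(Y) = 0.3010 dits

Joint entropy: H(X,Y) = 0.7782 dits

I(X;Y) = 0.4771 + 0.3010 - 0.7782 = 0.0000 dits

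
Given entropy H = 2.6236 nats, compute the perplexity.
13.7853

Perplexity is e^H (or exp(H) for natural log).

H = 2.6236 nats
Perplexity = e^2.6236 = 13.7853

Interpretation: The model's uncertainty is equivalent to choosing uniformly among 13.8 options.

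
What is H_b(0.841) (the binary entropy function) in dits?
0.1902 dits

The binary entropy function is:
H(p) = -p log(p) - (1-p) log(1-p)

H(0.841) = -0.841 × log_10(0.841) - 0.159 × log_10(0.159)
H(0.841) = 0.1902 dits

Note: Binary entropy is maximized at p=0.5 (H=1 bit) and minimized at p=0 or p=1 (H=0).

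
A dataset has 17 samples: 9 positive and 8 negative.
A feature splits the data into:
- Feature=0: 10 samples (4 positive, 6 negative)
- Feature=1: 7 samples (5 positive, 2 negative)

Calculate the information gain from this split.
0.0710 bits

Information Gain = H(Y) - H(Y|Feature)

Before split:
P(positive) = 9/17 = 0.5294
H(Y) = 0.9975 bits

After split:
Feature=0: H = 0.9710 bits (weight = 10/17)
Feature=1: H = 0.8631 bits (weight = 7/17)
H(Y|Feature) = (10/17)×0.9710 + (7/17)×0.8631 = 0.9265 bits

Information Gain = 0.9975 - 0.9265 = 0.0710 bits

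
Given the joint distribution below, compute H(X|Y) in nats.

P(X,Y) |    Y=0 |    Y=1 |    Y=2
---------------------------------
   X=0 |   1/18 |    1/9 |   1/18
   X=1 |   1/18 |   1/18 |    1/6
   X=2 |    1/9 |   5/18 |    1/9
0.9683 nats

Using the chain rule: H(X|Y) = H(X,Y) - H(Y)

First, compute H(X,Y) = 2.0292 nats

Marginal P(Y) = (2/9, 4/9, 1/3)
H(Y) = 1.0609 nats

H(X|Y) = H(X,Y) - H(Y) = 2.0292 - 1.0609 = 0.9683 nats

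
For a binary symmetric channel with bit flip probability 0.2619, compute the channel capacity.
0.1704 bits

For a binary symmetric channel (BSC) with error probability p:
Capacity C = 1 - H(p) bits per symbol

where H(p) = -p log₂(p) - (1-p) log₂(1-p) is the binary entropy function.

H(0.2619) = 0.8296 bits
C = 1 - 0.8296 = 0.1704 bits per symbol

This means we can reliably transmit up to 0.1704 bits of information per channel use.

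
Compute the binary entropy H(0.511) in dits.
0.3009 dits

The binary entropy function is:
H(p) = -p log(p) - (1-p) log(1-p)

H(0.511) = -0.511 × log_10(0.511) - 0.489 × log_10(0.489)
H(0.511) = 0.3009 dits

Note: Binary entropy is maximized at p=0.5 (H=1 bit) and minimized at p=0 or p=1 (H=0).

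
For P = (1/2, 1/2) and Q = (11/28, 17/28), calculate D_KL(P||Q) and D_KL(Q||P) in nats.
D_KL(P||Q) = 0.0235, D_KL(Q||P) = 0.0231

KL divergence is not symmetric: D_KL(P||Q) ≠ D_KL(Q||P) in general.

D_KL(P||Q) = 0.0235 nats
D_KL(Q||P) = 0.0231 nats

No, they are not equal!

This asymmetry is why KL divergence is not a true distance metric.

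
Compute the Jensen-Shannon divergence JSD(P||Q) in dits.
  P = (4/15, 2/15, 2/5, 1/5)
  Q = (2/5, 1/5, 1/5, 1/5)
0.0118 dits

Jensen-Shannon divergence is:
JSD(P||Q) = 0.5 × D_KL(P||M) + 0.5 × D_KL(Q||M)
where M = 0.5 × (P + Q) is the mixture distribution.

M = 0.5 × (4/15, 2/15, 2/5, 1/5) + 0.5 × (2/5, 1/5, 1/5, 1/5) = (1/3, 1/6, 3/10, 1/5)

D_KL(P||M) = 0.0112 dits
D_KL(Q||M) = 0.0123 dits

JSD(P||Q) = 0.5 × 0.0112 + 0.5 × 0.0123 = 0.0118 dits

Unlike KL divergence, JSD is symmetric and bounded: 0 ≤ JSD ≤ log(2).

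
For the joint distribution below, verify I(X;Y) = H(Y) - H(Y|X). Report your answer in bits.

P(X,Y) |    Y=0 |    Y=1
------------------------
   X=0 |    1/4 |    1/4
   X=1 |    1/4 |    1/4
I(X;Y) = 0.0000 bits

Mutual information has multiple equivalent forms:
- I(X;Y) = H(X) - H(X|Y)
- I(X;Y) = H(Y) - H(Y|X)
- I(X;Y) = H(X) + H(Y) - H(X,Y)

Computing all quantities:
H(X) = 1.0000, H(Y) = 1.0000, H(X,Y) = 2.0000
H(X|Y) = 1.0000, H(Y|X) = 1.0000

Verification:
H(X) - H(X|Y) = 1.0000 - 1.0000 = 0.0000
H(Y) - H(Y|X) = 1.0000 - 1.0000 = 0.0000
H(X) + H(Y) - H(X,Y) = 1.0000 + 1.0000 - 2.0000 = 0.0000

All forms give I(X;Y) = 0.0000 bits. ✓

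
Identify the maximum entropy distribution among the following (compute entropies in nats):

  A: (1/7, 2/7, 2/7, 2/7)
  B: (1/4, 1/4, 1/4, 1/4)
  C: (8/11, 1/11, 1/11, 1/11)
B

For a discrete distribution over n outcomes, entropy is maximized by the uniform distribution.

Computing entropies:
H(A) = 1.3518 nats
H(B) = 1.3863 nats
H(C) = 0.8856 nats

The uniform distribution (where all probabilities equal 1/4) achieves the maximum entropy of log_e(4) = 1.3863 nats.

Distribution B has the highest entropy.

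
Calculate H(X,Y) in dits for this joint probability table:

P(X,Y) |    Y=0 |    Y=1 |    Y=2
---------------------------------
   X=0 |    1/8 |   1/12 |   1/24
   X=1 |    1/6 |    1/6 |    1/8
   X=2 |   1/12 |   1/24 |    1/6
0.9097 dits

Joint entropy is H(X,Y) = -Σ_{x,y} p(x,y) log p(x,y).

Summing over all non-zero entries:
H(X,Y) = -[1/8·log_10(1/8) + 1/12·log_10(1/12) + 1/24·log_10(1/24) + 1/6·log_10(1/6) + 1/6·log_10(1/6) + 1/8·log_10(1/8) + 1/12·log_10(1/12) + 1/24·log_10(1/24) + 1/6·log_10(1/6)]
H(X,Y) = 0.9097 dits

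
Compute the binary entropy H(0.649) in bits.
0.9350 bits

The binary entropy function is:
H(p) = -p log(p) - (1-p) log(1-p)

H(0.649) = -0.649 × log_2(0.649) - 0.351 × log_2(0.351)
H(0.649) = 0.9350 bits

Note: Binary entropy is maximized at p=0.5 (H=1 bit) and minimized at p=0 or p=1 (H=0).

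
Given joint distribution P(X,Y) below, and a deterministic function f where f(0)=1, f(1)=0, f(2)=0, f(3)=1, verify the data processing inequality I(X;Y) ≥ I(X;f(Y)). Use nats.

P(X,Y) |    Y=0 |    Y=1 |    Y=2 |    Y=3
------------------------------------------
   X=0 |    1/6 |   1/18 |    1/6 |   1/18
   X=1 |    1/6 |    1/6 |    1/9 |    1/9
I(X;Y) = 0.0379, I(X;f(Y)) = 0.0000, inequality holds: 0.0379 ≥ 0.0000

Data Processing Inequality: For any Markov chain X → Y → Z, we have I(X;Y) ≥ I(X;Z).

Here Z = f(Y) is a deterministic function of Y, forming X → Y → Z.

Original I(X;Y) = 0.0379 nats

After applying f:
P(X,Z) where Z=f(Y):
- P(X,Z=0) = P(X,Y=1) + P(X,Y=2)
- P(X,Z=1) = P(X,Y=0) + P(X,Y=3)

I(X;Z) = I(X;f(Y)) = 0.0000 nats

Verification: 0.0379 ≥ 0.0000 ✓

Information cannot be created by processing; the function f can only lose information about X.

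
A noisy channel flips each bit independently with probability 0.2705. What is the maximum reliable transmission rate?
0.1578 bits

For a binary symmetric channel (BSC) with error probability p:
Capacity C = 1 - H(p) bits per symbol

where H(p) = -p log₂(p) - (1-p) log₂(1-p) is the binary entropy function.

H(0.2705) = 0.8422 bits
C = 1 - 0.8422 = 0.1578 bits per symbol

This means we can reliably transmit up to 0.1578 bits of information per channel use.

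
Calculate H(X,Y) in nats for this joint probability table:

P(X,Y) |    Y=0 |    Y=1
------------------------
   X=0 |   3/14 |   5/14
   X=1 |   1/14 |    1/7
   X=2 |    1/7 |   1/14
1.6308 nats

Joint entropy is H(X,Y) = -Σ_{x,y} p(x,y) log p(x,y).

Summing over all non-zero entries:
H(X,Y) = -[3/14·log_e(3/14) + 5/14·log_e(5/14) + 1/14·log_e(1/14) + 1/7·log_e(1/7) + 1/7·log_e(1/7) + 1/14·log_e(1/14)]
H(X,Y) = 1.6308 nats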